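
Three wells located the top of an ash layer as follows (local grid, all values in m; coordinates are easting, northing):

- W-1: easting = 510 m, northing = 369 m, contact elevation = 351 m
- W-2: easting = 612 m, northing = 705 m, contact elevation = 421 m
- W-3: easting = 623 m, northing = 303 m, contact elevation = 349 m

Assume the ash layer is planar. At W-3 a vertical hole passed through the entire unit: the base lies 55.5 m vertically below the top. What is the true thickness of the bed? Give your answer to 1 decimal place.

Let the plane be z = a·easting + b·northing + c.
W-2−W-1: 102a + 336b = 70;  W-3−W-1: 113a − 66b = −2.
Solving gives a = 0.08832, b = 0.18152.
|∇z| = √(a²+b²) = 0.20187, so dip δ = arctan(0.20187) = 11.41°.
True thickness = vertical thickness × cos δ = 55.5 × cos 11.41° = 54.4 m.

54.4 m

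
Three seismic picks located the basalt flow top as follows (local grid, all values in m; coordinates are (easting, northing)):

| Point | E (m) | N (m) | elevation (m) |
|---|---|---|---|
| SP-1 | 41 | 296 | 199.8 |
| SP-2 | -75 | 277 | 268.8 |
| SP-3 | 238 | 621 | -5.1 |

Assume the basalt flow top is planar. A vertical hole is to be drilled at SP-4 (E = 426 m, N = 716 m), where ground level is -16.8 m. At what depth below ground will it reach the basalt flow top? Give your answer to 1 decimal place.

Two edge vectors: SP-1→SP-2 = (-116, -19, 69), SP-1→SP-3 = (197, 325, -204.9).
Normal n = (SP-1→SP-2) × (SP-1→SP-3) = (-18531.9, -10175.4, -33957).
So ∂z/∂E = −n_x/n_z = −0.54575 and ∂z/∂N = −n_y/n_z = −0.29966.
Intercept c from SP-1: 199.8 + 22.38 + 88.70 = 310.87.
At (426, 716): z_contact = −232.49 − 214.55 + 310.87 = -136.17 m.
Depth below ground = -16.8 − (-136.17) = 119.4 m.

119.4 m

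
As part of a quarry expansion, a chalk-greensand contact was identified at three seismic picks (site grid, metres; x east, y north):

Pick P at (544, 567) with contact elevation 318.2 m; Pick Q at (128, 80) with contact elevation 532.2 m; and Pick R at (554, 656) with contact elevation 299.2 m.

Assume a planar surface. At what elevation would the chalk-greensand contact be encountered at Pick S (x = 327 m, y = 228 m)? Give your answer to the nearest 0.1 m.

Let the plane be z = a·x + b·y + c.
Pick Q−Pick P: −416a − 487b = 214;  Pick R−Pick P: 10a + 89b = −19.
Solving gives a = −0.30457, b = −0.17926.
Then c = 318.2 − a·544 − b·567 = 585.53.
At (327, 228): z = −99.6 − 40.9 + 585.53 = 445.1 m.

445.1 m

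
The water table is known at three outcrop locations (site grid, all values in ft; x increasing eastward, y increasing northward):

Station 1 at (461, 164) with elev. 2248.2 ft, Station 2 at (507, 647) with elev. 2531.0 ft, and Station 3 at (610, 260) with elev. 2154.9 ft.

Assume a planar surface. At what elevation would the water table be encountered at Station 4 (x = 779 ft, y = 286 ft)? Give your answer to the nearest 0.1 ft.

Two edge vectors: Station 1→Station 2 = (46, 483, 282.8), Station 1→Station 3 = (149, 96, -93.3).
Normal n = (Station 1→Station 2) × (Station 1→Station 3) = (-72212.7, 46429, -67551).
So ∂z/∂x = −n_x/n_z = −1.06901 and ∂z/∂y = −n_y/n_z = 0.68732.
Intercept c from Station 1: 2248.2 + 492.81 − 112.72 = 2628.29.
At (779, 286): z = −832.8 + 196.6 + 2628.29 = 1992.1 ft.

1992.1 ft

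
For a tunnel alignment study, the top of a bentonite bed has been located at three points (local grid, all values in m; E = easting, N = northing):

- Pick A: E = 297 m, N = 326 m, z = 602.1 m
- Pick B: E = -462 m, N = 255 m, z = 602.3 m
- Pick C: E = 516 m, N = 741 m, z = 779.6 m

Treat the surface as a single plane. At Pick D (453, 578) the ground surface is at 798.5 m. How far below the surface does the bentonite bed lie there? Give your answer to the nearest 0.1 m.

Two edge vectors: Pick A→Pick B = (-759, -71, 0.2), Pick A→Pick C = (219, 415, 177.5).
Normal n = (Pick A→Pick B) × (Pick A→Pick C) = (-12685.5, 134766.3, -299436).
So ∂z/∂E = −n_x/n_z = −0.04236 and ∂z/∂N = −n_y/n_z = 0.45007.
Intercept c from Pick A: 602.1 + 12.58 − 146.72 = 467.96.
At (453, 578): z_contact = −19.19 + 260.14 + 467.96 = 708.91 m.
Depth below ground = 798.5 − 708.91 = 89.6 m.

89.6 m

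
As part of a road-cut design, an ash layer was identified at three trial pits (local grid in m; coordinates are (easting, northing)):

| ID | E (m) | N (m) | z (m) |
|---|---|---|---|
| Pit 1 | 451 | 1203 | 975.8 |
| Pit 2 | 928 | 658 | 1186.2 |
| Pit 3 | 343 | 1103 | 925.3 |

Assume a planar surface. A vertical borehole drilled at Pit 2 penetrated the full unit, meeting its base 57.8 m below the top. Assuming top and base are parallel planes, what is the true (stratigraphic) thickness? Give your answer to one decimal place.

52.6 m

Two edge vectors: Pit 1→Pit 2 = (477, -545, 210.4), Pit 1→Pit 3 = (-108, -100, -50.5).
Normal n = (Pit 1→Pit 2) × (Pit 1→Pit 3) = (48562.5, 1365.3, -106560).
So ∂z/∂E = −n_x/n_z = 0.45573 and ∂z/∂N = −n_y/n_z = 0.01281.
|∇z| = √(a²+b²) = 0.45591, so dip δ = arctan(0.45591) = 24.51°.
True thickness = vertical thickness × cos δ = 57.8 × cos 24.51° = 52.6 m.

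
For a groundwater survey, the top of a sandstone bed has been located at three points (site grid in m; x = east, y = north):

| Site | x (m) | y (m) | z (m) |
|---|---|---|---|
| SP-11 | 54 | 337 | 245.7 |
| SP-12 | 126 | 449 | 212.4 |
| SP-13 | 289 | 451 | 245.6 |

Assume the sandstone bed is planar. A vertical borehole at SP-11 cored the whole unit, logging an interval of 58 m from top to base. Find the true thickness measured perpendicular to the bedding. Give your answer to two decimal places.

52.30 m

Let the plane be z = a·x + b·y + c.
SP-12−SP-11: 72a + 112b = −33.3;  SP-13−SP-11: 235a + 114b = −0.1.
Solving gives a = 0.20898, b = −0.43166.
|∇z| = √(a²+b²) = 0.47959, so dip δ = arctan(0.47959) = 25.62°.
True thickness = vertical thickness × cos δ = 58 × cos 25.62° = 52.30 m.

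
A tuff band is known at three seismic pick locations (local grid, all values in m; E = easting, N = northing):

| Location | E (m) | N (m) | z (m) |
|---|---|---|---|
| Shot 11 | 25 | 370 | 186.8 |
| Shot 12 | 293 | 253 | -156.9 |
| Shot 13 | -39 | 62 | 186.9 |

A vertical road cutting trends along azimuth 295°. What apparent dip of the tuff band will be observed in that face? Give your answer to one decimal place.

Let the plane be z = a·E + b·N + c.
Shot 12−Shot 11: 268a − 117b = −343.7;  Shot 13−Shot 11: −64a − 308b = 0.1.
Solving gives a = −1.17593, b = 0.24402.
Unit vector along 295° is (sin 295°, cos 295°) = (-0.9063, 0.4226).
Slope in that direction = a·(-0.9063) + b·(0.4226) = 1.16888.
Apparent dip = arctan|1.16888| = 49.5° (true dip is 50.2°, so apparent ≤ true as expected).

49.5°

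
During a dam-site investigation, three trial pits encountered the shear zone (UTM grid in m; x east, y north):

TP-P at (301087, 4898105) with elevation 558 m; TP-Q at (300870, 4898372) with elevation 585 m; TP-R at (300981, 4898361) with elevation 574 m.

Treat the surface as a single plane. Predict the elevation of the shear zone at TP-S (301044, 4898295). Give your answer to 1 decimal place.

Let the plane be z = a·x + b·y + c.
TP-Q−TP-P: −217a + 267b = 27;  TP-R−TP-P: −106a + 256b = 16.
Solving gives a = −0.096880734, b = 0.022385321.
Then c = 558 − a·301087 − b·4898105 = −79918.12.
At (301044, 4898295): z = −29165.4 + 109649.9 − 79918.12 = 566.4 m.

566.4 m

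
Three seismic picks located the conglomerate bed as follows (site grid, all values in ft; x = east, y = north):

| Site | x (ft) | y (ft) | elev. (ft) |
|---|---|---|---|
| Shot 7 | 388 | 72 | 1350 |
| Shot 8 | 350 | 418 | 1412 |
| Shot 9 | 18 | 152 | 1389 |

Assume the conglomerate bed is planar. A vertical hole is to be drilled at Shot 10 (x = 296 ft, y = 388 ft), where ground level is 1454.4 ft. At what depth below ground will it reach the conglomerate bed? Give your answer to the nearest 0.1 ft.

Let the plane be z = a·x + b·y + c.
Shot 8−Shot 7: −38a + 346b = 62;  Shot 9−Shot 7: −370a + 80b = 39.
Solving gives a = −0.06828, b = 0.17169.
Then c = 1350 − a·388 − b·72 = 1364.13.
At (296, 388): z_contact = −20.21 + 66.62 + 1364.13 = 1410.54 ft.
Depth below ground = 1454.4 − 1410.54 = 43.9 ft.

43.9 ft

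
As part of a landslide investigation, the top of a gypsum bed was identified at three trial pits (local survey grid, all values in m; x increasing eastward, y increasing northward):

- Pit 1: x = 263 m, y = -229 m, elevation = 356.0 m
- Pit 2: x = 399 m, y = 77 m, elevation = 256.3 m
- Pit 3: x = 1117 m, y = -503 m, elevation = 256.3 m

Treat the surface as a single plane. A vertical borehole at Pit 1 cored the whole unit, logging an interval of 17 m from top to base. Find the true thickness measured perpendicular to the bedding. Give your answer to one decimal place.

16.2 m

Two edge vectors: Pit 1→Pit 2 = (136, 306, -99.7), Pit 1→Pit 3 = (854, -274, -99.7).
Normal n = (Pit 1→Pit 2) × (Pit 1→Pit 3) = (-57826, -71584.6, -298588).
So ∂z/∂x = −n_x/n_z = −0.19366 and ∂z/∂y = −n_y/n_z = −0.23974.
|∇z| = √(a²+b²) = 0.30819, so dip δ = arctan(0.30819) = 17.13°.
True thickness = vertical thickness × cos δ = 17 × cos 17.13° = 16.2 m.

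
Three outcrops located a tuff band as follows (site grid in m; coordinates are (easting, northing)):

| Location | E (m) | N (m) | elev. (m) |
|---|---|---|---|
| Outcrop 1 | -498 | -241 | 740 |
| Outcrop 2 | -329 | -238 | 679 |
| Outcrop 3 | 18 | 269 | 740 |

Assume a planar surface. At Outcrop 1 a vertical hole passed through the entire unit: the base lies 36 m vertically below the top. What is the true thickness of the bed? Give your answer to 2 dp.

31.90 m

Two edge vectors: Outcrop 1→Outcrop 2 = (169, 3, -61), Outcrop 1→Outcrop 3 = (516, 510, 0).
Normal n = (Outcrop 1→Outcrop 2) × (Outcrop 1→Outcrop 3) = (31110, -31476, 84642).
So ∂z/∂E = −n_x/n_z = −0.36755 and ∂z/∂N = −n_y/n_z = 0.37187.
|∇z| = √(a²+b²) = 0.52286, so dip δ = arctan(0.52286) = 27.60°.
True thickness = vertical thickness × cos δ = 36 × cos 27.60° = 31.90 m.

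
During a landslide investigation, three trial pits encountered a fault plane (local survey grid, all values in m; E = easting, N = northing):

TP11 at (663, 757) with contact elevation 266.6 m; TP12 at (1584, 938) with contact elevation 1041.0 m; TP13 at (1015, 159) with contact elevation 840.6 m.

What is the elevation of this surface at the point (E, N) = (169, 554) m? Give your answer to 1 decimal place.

Let the plane be z = a·E + b·N + c.
TP12−TP11: 921a + 181b = 774.4;  TP13−TP11: 352a − 598b = 574.
Solving gives a = 0.922722, b = −0.416725.
Then c = 266.6 − a·663 − b·757 = −29.70.
At (169, 554): z = 155.9 − 230.9 − 29.70 = -104.6 m.

-104.6 m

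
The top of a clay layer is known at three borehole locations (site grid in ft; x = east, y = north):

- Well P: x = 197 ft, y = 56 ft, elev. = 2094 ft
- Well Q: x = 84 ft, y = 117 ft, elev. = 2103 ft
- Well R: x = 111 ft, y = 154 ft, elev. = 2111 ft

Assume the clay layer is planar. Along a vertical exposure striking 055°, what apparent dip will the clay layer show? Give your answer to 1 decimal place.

Two edge vectors: Well P→Well Q = (-113, 61, 9), Well P→Well R = (-86, 98, 17).
Normal n = (Well P→Well Q) × (Well P→Well R) = (155, 1147, -5828).
So ∂z/∂x = −n_x/n_z = 0.02660 and ∂z/∂y = −n_y/n_z = 0.19681.
Unit vector along 055° is (sin 55°, cos 55°) = (0.8192, 0.5736).
Slope in that direction = a·(0.8192) + b·(0.5736) = 0.13467.
Apparent dip = arctan|0.13467| = 7.7° (true dip is 11.2°, so apparent ≤ true as expected).

7.7°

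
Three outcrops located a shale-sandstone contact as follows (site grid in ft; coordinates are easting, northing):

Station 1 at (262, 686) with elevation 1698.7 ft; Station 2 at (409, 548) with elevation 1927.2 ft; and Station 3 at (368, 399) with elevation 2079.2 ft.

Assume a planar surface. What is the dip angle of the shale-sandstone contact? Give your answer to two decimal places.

51.22°

Let the plane be z = a·easting + b·northing + c.
Station 2−Station 1: 147a − 138b = 228.5;  Station 3−Station 1: 106a − 287b = 380.5.
Solving gives a = 0.47424, b = −1.15063.
Gradient magnitude |∇z| = √(a² + b²) = √(0.22490 + 1.32395) = 1.24453.
True dip = arctan(1.24453) = 51.22°, dipping toward NNW (azimuth ≈ 338°).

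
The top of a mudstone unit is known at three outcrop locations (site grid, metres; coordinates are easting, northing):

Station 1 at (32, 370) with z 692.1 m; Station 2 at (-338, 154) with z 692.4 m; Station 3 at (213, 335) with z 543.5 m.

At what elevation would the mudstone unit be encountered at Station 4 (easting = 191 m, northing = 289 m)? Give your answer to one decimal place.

Let the plane be z = a·easting + b·northing + c.
Station 2−Station 1: −370a − 216b = 0.3;  Station 3−Station 1: 181a − 35b = −148.6.
Solving gives a = −0.61692, b = 1.05537.
Then c = 692.1 − a·32 − b·370 = 321.36.
At (191, 289): z = −117.8 + 305.0 + 321.36 = 508.5 m.

508.5 m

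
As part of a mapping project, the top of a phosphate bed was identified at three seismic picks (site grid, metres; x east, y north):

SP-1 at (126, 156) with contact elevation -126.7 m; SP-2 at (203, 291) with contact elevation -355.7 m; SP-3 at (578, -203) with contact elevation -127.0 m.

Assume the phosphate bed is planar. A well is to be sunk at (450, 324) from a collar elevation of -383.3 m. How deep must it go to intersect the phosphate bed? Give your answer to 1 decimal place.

240.1 m

Let the plane be z = a·x + b·y + c.
SP-2−SP-1: 77a + 135b = −229;  SP-3−SP-1: 452a − 359b = −0.3.
Solving gives a = −0.92769, b = −1.16717.
Then c = -126.7 − a·126 − b·156 = 172.27.
At (450, 324): z_contact = −417.46 − 378.16 + 172.27 = -623.36 m.
Depth below ground = -383.3 − (-623.36) = 240.1 m.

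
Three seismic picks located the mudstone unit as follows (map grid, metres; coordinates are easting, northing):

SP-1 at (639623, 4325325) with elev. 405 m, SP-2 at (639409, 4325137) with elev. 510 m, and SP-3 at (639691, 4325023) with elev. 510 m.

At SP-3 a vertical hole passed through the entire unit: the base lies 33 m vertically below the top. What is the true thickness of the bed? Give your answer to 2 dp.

30.51 m

Two edge vectors: SP-1→SP-2 = (-214, -188, 105), SP-1→SP-3 = (68, -302, 105).
Normal n = (SP-1→SP-2) × (SP-1→SP-3) = (11970, 29610, 77412).
So ∂z/∂easting = −n_x/n_z = −0.15463 and ∂z/∂northing = −n_y/n_z = −0.38250.
|∇z| = √(a²+b²) = 0.41257, so dip δ = arctan(0.41257) = 22.42°.
True thickness = vertical thickness × cos δ = 33 × cos 22.42° = 30.51 m.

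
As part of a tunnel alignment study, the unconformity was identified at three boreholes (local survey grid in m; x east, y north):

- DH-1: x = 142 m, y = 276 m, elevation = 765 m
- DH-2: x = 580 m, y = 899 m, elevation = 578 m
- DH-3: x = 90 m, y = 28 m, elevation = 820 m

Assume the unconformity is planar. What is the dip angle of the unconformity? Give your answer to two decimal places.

Let the plane be z = a·x + b·y + c.
DH-2−DH-1: 438a + 623b = −187;  DH-3−DH-1: −52a − 248b = 55.
Solving gives a = −0.15888, b = −0.18846.
Gradient magnitude |∇z| = √(a² + b²) = √(0.02524 + 0.03552) = 0.24650.
True dip = arctan(0.24650) = 13.85°, dipping toward NE (azimuth ≈ 040°).

13.85°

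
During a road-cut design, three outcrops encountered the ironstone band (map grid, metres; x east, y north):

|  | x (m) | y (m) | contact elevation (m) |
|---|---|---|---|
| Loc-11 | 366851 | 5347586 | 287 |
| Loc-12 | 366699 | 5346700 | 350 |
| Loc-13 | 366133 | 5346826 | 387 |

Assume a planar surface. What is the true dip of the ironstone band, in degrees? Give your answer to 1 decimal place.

Two edge vectors: Loc-11→Loc-12 = (-152, -886, 63), Loc-11→Loc-13 = (-718, -760, 100).
Normal n = (Loc-11→Loc-12) × (Loc-11→Loc-13) = (-40720, -30034, -520628).
So ∂z/∂x = −n_x/n_z = −0.07821 and ∂z/∂y = −n_y/n_z = −0.05769.
Gradient magnitude |∇z| = √(a² + b²) = √(0.00612 + 0.00333) = 0.09719.
True dip = arctan(0.09719) = 5.6°, dipping toward NE (azimuth ≈ 054°).

5.6°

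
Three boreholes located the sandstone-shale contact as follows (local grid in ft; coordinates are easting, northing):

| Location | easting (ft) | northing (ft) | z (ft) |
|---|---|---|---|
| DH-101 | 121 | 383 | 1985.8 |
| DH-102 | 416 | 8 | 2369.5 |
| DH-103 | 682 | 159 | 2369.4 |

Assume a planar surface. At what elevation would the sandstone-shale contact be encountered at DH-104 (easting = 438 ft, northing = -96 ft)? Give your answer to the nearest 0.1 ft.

Two edge vectors: DH-101→DH-102 = (295, -375, 383.7), DH-101→DH-103 = (561, -224, 383.6).
Normal n = (DH-101→DH-102) × (DH-101→DH-103) = (-57901.2, 102093.7, 144295).
So ∂z/∂easting = −n_x/n_z = 0.40127 and ∂z/∂northing = −n_y/n_z = −0.70753.
Intercept c from DH-101: 1985.8 − 48.55 + 270.99 = 2208.23.
At (438, -96): z = 175.8 + 67.9 + 2208.23 = 2451.9 ft.

2451.9 ft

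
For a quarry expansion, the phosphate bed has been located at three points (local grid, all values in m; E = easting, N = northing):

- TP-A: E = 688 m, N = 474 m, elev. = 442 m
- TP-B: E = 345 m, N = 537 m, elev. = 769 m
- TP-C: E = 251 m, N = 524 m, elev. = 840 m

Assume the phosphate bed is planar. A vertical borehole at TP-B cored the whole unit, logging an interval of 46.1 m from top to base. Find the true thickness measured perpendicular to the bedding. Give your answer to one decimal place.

Two edge vectors: TP-A→TP-B = (-343, 63, 327), TP-A→TP-C = (-437, 50, 398).
Normal n = (TP-A→TP-B) × (TP-A→TP-C) = (8724, -6385, 10381).
So ∂z/∂E = −n_x/n_z = −0.84038 and ∂z/∂N = −n_y/n_z = 0.61507.
|∇z| = √(a²+b²) = 1.04142, so dip δ = arctan(1.04142) = 46.16°.
True thickness = vertical thickness × cos δ = 46.1 × cos 46.16° = 31.9 m.

31.9 m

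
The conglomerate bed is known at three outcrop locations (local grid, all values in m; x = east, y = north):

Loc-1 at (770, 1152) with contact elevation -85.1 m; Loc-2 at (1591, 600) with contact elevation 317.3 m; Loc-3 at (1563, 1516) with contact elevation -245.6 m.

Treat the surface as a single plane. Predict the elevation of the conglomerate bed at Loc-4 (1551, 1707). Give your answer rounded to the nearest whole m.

Let the plane be z = a·x + b·y + c.
Loc-2−Loc-1: 821a − 552b = 402.4;  Loc-3−Loc-1: 793a + 364b = −160.5.
Solving gives a = 0.07858, b = −0.61212.
Then c = -85.1 − a·770 − b·1152 = 559.56.
At (1551, 1707): z = 121.9 − 1044.9 + 559.56 = -363.5 m.

-363 m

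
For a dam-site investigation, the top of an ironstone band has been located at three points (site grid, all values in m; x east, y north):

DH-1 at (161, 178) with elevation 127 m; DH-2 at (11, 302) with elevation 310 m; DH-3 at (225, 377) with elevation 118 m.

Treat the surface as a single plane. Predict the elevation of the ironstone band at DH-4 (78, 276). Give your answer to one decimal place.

236.3 m

Two edge vectors: DH-1→DH-2 = (-150, 124, 183), DH-1→DH-3 = (64, 199, -9).
Normal n = (DH-1→DH-2) × (DH-1→DH-3) = (-37533, 10362, -37786).
So ∂z/∂x = −n_x/n_z = −0.99330 and ∂z/∂y = −n_y/n_z = 0.27423.
Intercept c from DH-1: 127 + 159.92 − 48.81 = 238.11.
At (78, 276): z = −77.5 + 75.7 + 238.11 = 236.3 m.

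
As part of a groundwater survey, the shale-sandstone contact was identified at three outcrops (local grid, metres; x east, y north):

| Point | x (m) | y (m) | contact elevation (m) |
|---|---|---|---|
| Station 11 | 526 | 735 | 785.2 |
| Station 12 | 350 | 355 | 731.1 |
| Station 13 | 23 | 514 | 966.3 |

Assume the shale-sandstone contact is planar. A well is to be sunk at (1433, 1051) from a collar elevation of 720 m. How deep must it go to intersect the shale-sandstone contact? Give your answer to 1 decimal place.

293.4 m

Two edge vectors: Station 11→Station 12 = (-176, -380, -54.1), Station 11→Station 13 = (-503, -221, 181.1).
Normal n = (Station 11→Station 12) × (Station 11→Station 13) = (-80774.1, 59085.9, -152244).
So ∂z/∂x = −n_x/n_z = −0.530557 and ∂z/∂y = −n_y/n_z = 0.388100.
Intercept c from Station 11: 785.2 + 279.07 − 285.25 = 779.02.
At (1433, 1051): z_contact = −760.29 + 407.89 + 779.02 = 426.62 m.
Depth below ground = 720 − 426.62 = 293.4 m.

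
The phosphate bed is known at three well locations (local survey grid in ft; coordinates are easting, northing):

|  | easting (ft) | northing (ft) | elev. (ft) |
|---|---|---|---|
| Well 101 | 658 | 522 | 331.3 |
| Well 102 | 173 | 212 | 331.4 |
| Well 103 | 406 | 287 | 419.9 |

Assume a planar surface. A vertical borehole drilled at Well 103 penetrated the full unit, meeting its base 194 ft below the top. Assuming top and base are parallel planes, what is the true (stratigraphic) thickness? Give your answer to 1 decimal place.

Let the plane be z = a·easting + b·northing + c.
Well 102−Well 101: −485a − 310b = 0.1;  Well 103−Well 101: −252a − 235b = 88.6.
Solving gives a = 0.76537, b = −1.19776.
|∇z| = √(a²+b²) = 1.42142, so dip δ = arctan(1.42142) = 54.87°.
True thickness = vertical thickness × cos δ = 194 × cos 54.87° = 111.6 ft.

111.6 ft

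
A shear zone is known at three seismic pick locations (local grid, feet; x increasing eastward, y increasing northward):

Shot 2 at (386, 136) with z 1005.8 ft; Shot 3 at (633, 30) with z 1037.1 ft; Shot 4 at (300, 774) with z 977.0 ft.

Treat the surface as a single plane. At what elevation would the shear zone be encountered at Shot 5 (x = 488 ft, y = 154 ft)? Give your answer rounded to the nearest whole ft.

Let the plane be z = a·x + b·y + c.
Shot 3−Shot 2: 247a − 106b = 31.3;  Shot 4−Shot 2: −86a + 638b = −28.8.
Solving gives a = 0.11394, b = −0.02978.
Then c = 1005.8 − a·386 − b·136 = 965.87.
At (488, 154): z = 55.6 − 4.6 + 965.87 = 1016.9 ft.

1017 ft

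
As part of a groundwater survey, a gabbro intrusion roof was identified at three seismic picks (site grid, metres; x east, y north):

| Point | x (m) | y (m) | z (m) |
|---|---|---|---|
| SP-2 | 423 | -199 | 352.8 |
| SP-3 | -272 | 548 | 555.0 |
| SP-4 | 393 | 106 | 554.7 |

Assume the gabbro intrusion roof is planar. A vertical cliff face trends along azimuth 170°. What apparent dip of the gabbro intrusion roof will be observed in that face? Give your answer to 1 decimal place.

Let the plane be z = a·x + b·y + c.
SP-3−SP-2: −695a + 747b = 202.2;  SP-4−SP-2: −30a + 305b = 201.9.
Solving gives a = 0.47028, b = 0.70822.
Unit vector along 170° is (sin 170°, cos 170°) = (0.1736, -0.9848).
Slope in that direction = a·(0.1736) + b·(-0.9848) = −0.61580.
Apparent dip = arctan|0.61580| = 31.6° (true dip is 40.4°, so apparent ≤ true as expected).

31.6°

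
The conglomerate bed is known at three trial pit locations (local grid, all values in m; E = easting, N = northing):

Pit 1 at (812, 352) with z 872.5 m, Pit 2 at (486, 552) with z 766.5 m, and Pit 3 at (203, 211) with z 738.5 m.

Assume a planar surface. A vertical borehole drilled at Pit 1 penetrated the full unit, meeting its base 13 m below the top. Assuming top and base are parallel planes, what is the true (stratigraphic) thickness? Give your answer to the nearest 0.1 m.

Two edge vectors: Pit 1→Pit 2 = (-326, 200, -106), Pit 1→Pit 3 = (-609, -141, -134).
Normal n = (Pit 1→Pit 2) × (Pit 1→Pit 3) = (-41746, 20870, 167766).
So ∂z/∂E = −n_x/n_z = 0.24883 and ∂z/∂N = −n_y/n_z = −0.12440.
|∇z| = √(a²+b²) = 0.27820, so dip δ = arctan(0.27820) = 15.55°.
True thickness = vertical thickness × cos δ = 13 × cos 15.55° = 12.5 m.

12.5 m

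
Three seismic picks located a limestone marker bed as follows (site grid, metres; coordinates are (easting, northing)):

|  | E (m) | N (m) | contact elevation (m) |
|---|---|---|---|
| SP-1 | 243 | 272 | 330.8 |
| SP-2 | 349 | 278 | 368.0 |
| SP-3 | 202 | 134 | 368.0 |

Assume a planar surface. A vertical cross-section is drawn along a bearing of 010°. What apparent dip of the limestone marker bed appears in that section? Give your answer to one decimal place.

17.2°

Let the plane be z = a·E + b·N + c.
SP-2−SP-1: 106a + 6b = 37.2;  SP-3−SP-1: −41a − 138b = 37.2.
Solving gives a = 0.37247, b = −0.38023.
Unit vector along 010° is (sin 10°, cos 10°) = (0.1736, 0.9848).
Slope in that direction = a·(0.1736) + b·(0.9848) = −0.30977.
Apparent dip = arctan|0.30977| = 17.2° (true dip is 28.0°, so apparent ≤ true as expected).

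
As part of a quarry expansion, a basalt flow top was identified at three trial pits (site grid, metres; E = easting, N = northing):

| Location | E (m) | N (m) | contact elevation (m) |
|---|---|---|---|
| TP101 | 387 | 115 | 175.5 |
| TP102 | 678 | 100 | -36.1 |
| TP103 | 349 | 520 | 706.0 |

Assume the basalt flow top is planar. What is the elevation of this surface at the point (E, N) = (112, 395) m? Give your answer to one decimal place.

Let the plane be z = a·E + b·N + c.
TP102−TP101: 291a − 15b = −211.6;  TP103−TP101: −38a + 405b = 530.5.
Solving gives a = −0.66283, b = 1.24768.
Then c = 175.5 − a·387 − b·115 = 288.53.
At (112, 395): z = −74.2 + 492.8 + 288.53 = 707.1 m.

707.1 m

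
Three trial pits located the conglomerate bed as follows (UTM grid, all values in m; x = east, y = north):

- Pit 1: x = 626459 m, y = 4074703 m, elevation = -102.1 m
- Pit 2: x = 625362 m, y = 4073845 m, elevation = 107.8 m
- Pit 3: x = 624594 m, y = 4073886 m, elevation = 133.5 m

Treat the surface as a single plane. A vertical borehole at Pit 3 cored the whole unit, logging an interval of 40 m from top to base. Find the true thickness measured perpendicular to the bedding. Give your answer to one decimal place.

Let the plane be z = a·x + b·y + c.
Pit 2−Pit 1: −1097a − 858b = 209.9;  Pit 3−Pit 1: −1865a − 817b = 235.6.
Solving gives a = −0.04355, b = −0.18896.
|∇z| = √(a²+b²) = 0.19391, so dip δ = arctan(0.19391) = 10.97°.
True thickness = vertical thickness × cos δ = 40 × cos 10.97° = 39.3 m.

39.3 m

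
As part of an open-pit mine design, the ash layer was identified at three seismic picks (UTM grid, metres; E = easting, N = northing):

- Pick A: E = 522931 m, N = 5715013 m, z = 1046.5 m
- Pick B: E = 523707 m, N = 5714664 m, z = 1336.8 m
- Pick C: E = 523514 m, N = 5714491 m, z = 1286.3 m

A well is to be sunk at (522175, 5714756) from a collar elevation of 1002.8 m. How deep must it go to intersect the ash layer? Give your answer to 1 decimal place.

189.3 m

Let the plane be z = a·E + b·N + c.
Pick B−Pick A: 776a − 349b = 290.3;  Pick C−Pick A: 583a − 522b = 239.8.
Solving gives a = 0.336531336, b = −0.083529178.
Then c = 1046.5 − a·522931 − b·5715013 = 302434.17.
At (522175, 5714756): z_contact = 175728.25 − 477348.87 + 302434.17 = 813.55 m.
Depth below ground = 1002.8 − 813.55 = 189.3 m.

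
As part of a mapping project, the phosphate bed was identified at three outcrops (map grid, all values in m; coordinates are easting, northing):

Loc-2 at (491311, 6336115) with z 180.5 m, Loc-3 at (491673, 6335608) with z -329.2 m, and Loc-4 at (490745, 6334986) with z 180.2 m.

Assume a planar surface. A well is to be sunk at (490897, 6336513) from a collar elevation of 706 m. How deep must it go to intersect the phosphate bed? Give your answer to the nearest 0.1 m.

Let the plane be z = a·easting + b·northing + c.
Loc-3−Loc-2: 362a − 507b = −509.7;  Loc-4−Loc-2: −566a − 1129b = −0.3.
Solving gives a = −0.826983296, b = 0.414856108.
Then c = 180.5 − a·491311 − b·6336115 = −2222089.52.
At (490897, 6336513): z_contact = −405963.62 + 2628741.12 − 2222089.52 = 687.98 m.
Depth below ground = 706 − 687.98 = 18.0 m.

18.0 m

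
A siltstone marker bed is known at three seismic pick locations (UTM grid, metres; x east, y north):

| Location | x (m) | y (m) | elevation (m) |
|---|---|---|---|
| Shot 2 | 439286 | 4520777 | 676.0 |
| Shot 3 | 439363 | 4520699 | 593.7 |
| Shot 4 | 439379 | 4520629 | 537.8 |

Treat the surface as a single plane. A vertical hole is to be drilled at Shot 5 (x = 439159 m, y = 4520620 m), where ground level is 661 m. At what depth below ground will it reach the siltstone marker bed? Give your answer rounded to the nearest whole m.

Let the plane be z = a·x + b·y + c.
Shot 3−Shot 2: 77a − 78b = −82.3;  Shot 4−Shot 2: 93a − 148b = −138.2.
Solving gives a = −0.33819411, b = 0.72126992.
Then c = 676 − a·439286 − b·4520777 = −3111460.52.
At (439159, 4520620): z_contact = −148521.0 + 3260587.2 − 3111460.52 = 605.7 m.
Depth below ground = 661 − 605.7 = 55 m.

55 m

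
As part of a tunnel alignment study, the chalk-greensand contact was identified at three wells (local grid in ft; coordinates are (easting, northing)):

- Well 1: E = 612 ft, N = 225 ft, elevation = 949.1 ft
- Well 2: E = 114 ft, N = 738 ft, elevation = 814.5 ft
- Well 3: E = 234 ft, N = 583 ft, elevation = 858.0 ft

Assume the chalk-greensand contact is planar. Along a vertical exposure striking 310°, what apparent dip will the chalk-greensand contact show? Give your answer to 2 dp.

8.84°

Two edge vectors: Well 1→Well 2 = (-498, 513, -134.6), Well 1→Well 3 = (-378, 358, -91.1).
Normal n = (Well 1→Well 2) × (Well 1→Well 3) = (1452.5, 5511, 15630).
So ∂z/∂E = −n_x/n_z = −0.09293 and ∂z/∂N = −n_y/n_z = −0.35259.
Unit vector along 310° is (sin 310°, cos 310°) = (-0.7660, 0.6428).
Slope in that direction = a·(-0.7660) + b·(0.6428) = −0.15545.
Apparent dip = arctan|0.15545| = 8.84° (true dip is 20.0°, so apparent ≤ true as expected).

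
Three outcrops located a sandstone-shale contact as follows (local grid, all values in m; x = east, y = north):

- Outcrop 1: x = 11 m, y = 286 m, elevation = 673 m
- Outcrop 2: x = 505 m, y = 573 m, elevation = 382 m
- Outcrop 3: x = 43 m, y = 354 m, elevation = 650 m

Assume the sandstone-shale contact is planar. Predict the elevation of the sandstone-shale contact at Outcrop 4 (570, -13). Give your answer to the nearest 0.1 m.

396.1 m

Two edge vectors: Outcrop 1→Outcrop 2 = (494, 287, -291), Outcrop 1→Outcrop 3 = (32, 68, -23).
Normal n = (Outcrop 1→Outcrop 2) × (Outcrop 1→Outcrop 3) = (13187, 2050, 24408).
So ∂z/∂x = −n_x/n_z = −0.54027 and ∂z/∂y = −n_y/n_z = −0.08399.
Intercept c from Outcrop 1: 673 + 5.94 + 24.02 = 702.96.
At (570, -13): z = −308.0 + 1.1 + 702.96 = 396.1 m.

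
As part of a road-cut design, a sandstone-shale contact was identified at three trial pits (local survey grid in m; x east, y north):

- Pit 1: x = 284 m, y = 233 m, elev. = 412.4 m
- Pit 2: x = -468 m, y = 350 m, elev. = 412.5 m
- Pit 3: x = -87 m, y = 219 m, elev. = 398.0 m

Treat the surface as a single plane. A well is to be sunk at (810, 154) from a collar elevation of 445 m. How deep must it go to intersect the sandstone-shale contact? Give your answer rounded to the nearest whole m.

32 m

Two edge vectors: Pit 1→Pit 2 = (-752, 117, 0.1), Pit 1→Pit 3 = (-371, -14, -14.4).
Normal n = (Pit 1→Pit 2) × (Pit 1→Pit 3) = (-1683.4, -10865.9, 53935).
So ∂z/∂x = −n_x/n_z = 0.03121 and ∂z/∂y = −n_y/n_z = 0.20146.
Intercept c from Pit 1: 412.4 − 8.86 − 46.94 = 356.60.
At (810, 154): z_contact = 25.3 + 31.0 + 356.60 = 412.9 m.
Depth below ground = 445 − 412.9 = 32 m.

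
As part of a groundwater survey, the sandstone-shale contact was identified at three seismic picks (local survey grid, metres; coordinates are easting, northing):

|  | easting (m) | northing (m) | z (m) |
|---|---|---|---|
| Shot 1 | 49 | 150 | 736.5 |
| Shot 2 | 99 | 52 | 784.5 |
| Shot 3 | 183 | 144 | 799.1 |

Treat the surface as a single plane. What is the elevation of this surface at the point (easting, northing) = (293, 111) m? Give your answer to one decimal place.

Let the plane be z = a·easting + b·northing + c.
Shot 2−Shot 1: 50a − 98b = 48;  Shot 3−Shot 1: 134a − 6b = 62.6.
Solving gives a = 0.45564, b = −0.25733.
Then c = 736.5 − a·49 − b·150 = 752.77.
At (293, 111): z = 133.5 − 28.6 + 752.77 = 857.7 m.

857.7 m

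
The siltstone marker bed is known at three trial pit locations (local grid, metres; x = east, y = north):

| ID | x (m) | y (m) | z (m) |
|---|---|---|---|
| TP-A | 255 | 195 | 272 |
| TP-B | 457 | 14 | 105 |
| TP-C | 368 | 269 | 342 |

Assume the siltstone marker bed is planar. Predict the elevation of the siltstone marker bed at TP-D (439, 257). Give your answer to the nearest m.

Two edge vectors: TP-A→TP-B = (202, -181, -167), TP-A→TP-C = (113, 74, 70).
Normal n = (TP-A→TP-B) × (TP-A→TP-C) = (-312, -33011, 35401).
So ∂z/∂x = −n_x/n_z = 0.00881 and ∂z/∂y = −n_y/n_z = 0.93249.
Intercept c from TP-A: 272 − 2.25 − 181.84 = 87.92.
At (439, 257): z = 3.9 + 239.6 + 87.92 = 331.4 m.

331 m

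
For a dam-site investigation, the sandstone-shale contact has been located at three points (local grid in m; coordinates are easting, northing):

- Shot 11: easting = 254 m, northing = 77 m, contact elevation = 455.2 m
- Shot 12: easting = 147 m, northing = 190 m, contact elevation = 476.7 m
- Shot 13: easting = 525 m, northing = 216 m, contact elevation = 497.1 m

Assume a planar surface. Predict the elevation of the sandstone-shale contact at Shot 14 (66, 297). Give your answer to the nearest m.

Let the plane be z = a·easting + b·northing + c.
Shot 12−Shot 11: −107a + 113b = 21.5;  Shot 13−Shot 11: 271a + 139b = 41.9.
Solving gives a = 0.03838, b = 0.22661.
Then c = 455.2 − a·254 − b·77 = 428.00.
At (66, 297): z = 2.5 + 67.3 + 428.00 = 497.8 m.

498 m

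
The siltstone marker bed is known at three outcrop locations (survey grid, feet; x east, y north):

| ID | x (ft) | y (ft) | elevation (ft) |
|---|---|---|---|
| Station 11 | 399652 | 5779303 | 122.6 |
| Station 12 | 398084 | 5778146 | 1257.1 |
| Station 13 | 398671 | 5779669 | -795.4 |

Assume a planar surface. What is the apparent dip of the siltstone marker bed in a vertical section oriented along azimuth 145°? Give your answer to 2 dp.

Two edge vectors: Station 11→Station 12 = (-1568, -1157, 1134.5), Station 11→Station 13 = (-981, 366, -918).
Normal n = (Station 11→Station 12) × (Station 11→Station 13) = (646899, -2552368.5, -1708905).
So ∂z/∂x = −n_x/n_z = 0.37855 and ∂z/∂y = −n_y/n_z = −1.49357.
Unit vector along 145° is (sin 145°, cos 145°) = (0.5736, -0.8192).
Slope in that direction = a·(0.5736) + b·(-0.8192) = 1.44059.
Apparent dip = arctan|1.44059| = 55.23° (true dip is 57.0°, so apparent ≤ true as expected).

55.23°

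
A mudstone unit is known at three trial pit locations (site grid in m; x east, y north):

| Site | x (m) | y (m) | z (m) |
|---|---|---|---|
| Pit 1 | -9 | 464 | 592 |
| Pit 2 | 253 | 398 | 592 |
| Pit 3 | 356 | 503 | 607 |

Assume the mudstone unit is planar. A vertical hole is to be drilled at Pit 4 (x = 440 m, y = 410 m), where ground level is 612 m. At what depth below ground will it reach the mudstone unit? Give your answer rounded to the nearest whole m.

13 m

Two edge vectors: Pit 1→Pit 2 = (262, -66, 0), Pit 1→Pit 3 = (365, 39, 15).
Normal n = (Pit 1→Pit 2) × (Pit 1→Pit 3) = (-990, -3930, 34308).
So ∂z/∂x = −n_x/n_z = 0.02886 and ∂z/∂y = −n_y/n_z = 0.11455.
Intercept c from Pit 1: 592 + 0.26 − 53.15 = 539.11.
At (440, 410): z_contact = 12.7 + 47.0 + 539.11 = 598.8 m.
Depth below ground = 612 − 598.8 = 13 m.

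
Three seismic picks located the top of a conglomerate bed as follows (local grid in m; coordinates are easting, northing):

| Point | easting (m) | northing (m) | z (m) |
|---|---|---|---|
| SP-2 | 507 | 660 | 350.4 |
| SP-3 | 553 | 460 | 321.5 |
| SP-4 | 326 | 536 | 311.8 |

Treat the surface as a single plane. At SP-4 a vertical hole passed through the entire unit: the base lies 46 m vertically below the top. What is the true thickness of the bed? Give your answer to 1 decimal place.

45.2 m

Let the plane be z = a·easting + b·northing + c.
SP-3−SP-2: 46a − 200b = −28.9;  SP-4−SP-2: −181a − 124b = −38.6.
Solving gives a = 0.09871, b = 0.16720.
|∇z| = √(a²+b²) = 0.19417, so dip δ = arctan(0.19417) = 10.99°.
True thickness = vertical thickness × cos δ = 46 × cos 10.99° = 45.2 m.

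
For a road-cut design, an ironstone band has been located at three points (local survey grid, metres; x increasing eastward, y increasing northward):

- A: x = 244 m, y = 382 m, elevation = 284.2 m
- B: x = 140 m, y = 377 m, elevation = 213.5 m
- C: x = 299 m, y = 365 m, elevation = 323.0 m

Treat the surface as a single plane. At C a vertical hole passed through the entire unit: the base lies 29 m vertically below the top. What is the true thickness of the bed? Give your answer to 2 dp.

23.90 m

Let the plane be z = a·x + b·y + c.
B−A: −104a − 5b = −70.7;  C−A: 55a − 17b = 38.8.
Solving gives a = 0.68326, b = −0.07181.
|∇z| = √(a²+b²) = 0.68702, so dip δ = arctan(0.68702) = 34.49°.
True thickness = vertical thickness × cos δ = 29 × cos 34.49° = 23.90 m.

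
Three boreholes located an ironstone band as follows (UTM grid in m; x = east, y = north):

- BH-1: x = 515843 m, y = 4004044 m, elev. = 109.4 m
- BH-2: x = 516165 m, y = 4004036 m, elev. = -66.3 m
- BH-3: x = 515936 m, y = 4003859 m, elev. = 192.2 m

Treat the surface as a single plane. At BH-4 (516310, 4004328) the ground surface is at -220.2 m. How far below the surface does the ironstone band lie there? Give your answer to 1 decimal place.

141.3 m

Two edge vectors: BH-1→BH-2 = (322, -8, -175.7), BH-1→BH-3 = (93, -185, 82.8).
Normal n = (BH-1→BH-2) × (BH-1→BH-3) = (-33166.9, -43001.7, -58826).
So ∂z/∂x = −n_x/n_z = −0.563813620 and ∂z/∂y = −n_y/n_z = −0.730998198.
Intercept c from BH-1: 109.4 + 290839.31 + 2926948.95 = 3217897.66.
At (516310, 4004328): z_contact = −291102.61 − 2927156.55 + 3217897.66 = -361.50 m.
Depth below ground = -220.2 − (-361.50) = 141.3 m.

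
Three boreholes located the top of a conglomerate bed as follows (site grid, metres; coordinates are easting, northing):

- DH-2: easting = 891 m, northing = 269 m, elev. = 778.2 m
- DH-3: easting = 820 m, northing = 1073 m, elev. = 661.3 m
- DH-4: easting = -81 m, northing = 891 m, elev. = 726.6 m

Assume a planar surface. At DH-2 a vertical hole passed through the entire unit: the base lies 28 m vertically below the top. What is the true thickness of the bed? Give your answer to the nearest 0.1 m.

27.7 m

Two edge vectors: DH-2→DH-3 = (-71, 804, -116.9), DH-2→DH-4 = (-972, 622, -51.6).
Normal n = (DH-2→DH-3) × (DH-2→DH-4) = (31225.4, 109963.2, 737326).
So ∂z/∂easting = −n_x/n_z = −0.04235 and ∂z/∂northing = −n_y/n_z = −0.14914.
|∇z| = √(a²+b²) = 0.15503, so dip δ = arctan(0.15503) = 8.81°.
True thickness = vertical thickness × cos δ = 28 × cos 8.81° = 27.7 m.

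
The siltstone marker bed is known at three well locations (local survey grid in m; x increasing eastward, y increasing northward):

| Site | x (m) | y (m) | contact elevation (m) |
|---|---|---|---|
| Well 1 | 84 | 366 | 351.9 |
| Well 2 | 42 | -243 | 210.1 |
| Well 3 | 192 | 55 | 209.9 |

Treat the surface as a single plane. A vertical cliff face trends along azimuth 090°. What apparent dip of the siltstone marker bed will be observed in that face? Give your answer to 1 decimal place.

28.3°

Let the plane be z = a·x + b·y + c.
Well 2−Well 1: −42a − 609b = −141.8;  Well 3−Well 1: 108a − 311b = −142.
Solving gives a = −0.53756, b = 0.26991.
Unit vector along 090° is (sin 90°, cos 90°) = (1.0000, 0.0000).
Slope in that direction = a·(1.0000) + b·(0.0000) = −0.53756.
Apparent dip = arctan|0.53756| = 28.3° (true dip is 31.0°, so apparent ≤ true as expected).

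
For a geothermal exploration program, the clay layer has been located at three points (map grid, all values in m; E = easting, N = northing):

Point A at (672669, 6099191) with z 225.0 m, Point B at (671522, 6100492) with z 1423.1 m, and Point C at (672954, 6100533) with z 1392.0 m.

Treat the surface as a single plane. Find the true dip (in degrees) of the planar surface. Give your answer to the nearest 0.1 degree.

41.4°

Two edge vectors: Point A→Point B = (-1147, 1301, 1198.1), Point A→Point C = (285, 1342, 1167).
Normal n = (Point A→Point B) × (Point A→Point C) = (-89583.2, 1680007.5, -1910059).
So ∂z/∂E = −n_x/n_z = −0.04690 and ∂z/∂N = −n_y/n_z = 0.87956.
Gradient magnitude |∇z| = √(a² + b²) = √(0.00220 + 0.77362) = 0.88081.
True dip = arctan(0.88081) = 41.4°, dipping toward S (azimuth ≈ 177°).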